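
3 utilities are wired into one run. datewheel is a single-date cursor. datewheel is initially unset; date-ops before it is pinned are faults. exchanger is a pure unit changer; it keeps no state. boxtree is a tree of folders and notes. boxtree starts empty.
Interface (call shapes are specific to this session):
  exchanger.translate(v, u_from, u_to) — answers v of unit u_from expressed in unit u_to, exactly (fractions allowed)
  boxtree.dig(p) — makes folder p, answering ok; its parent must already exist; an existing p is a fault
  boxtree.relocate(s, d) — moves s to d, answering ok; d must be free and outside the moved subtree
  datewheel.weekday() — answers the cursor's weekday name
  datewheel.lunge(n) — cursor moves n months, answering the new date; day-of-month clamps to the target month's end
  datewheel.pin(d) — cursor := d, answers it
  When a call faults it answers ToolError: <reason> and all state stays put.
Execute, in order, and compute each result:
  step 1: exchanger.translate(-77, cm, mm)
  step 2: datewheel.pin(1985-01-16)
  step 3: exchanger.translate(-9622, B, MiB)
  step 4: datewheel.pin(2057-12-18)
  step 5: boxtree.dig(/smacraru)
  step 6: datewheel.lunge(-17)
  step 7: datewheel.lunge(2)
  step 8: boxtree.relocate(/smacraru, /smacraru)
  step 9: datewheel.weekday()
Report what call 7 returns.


Answer: 2056-09-18

Derivation:
Then exchanger.translate with -77, cm, mm, and get -770.
Calling datewheel.pin with 1985-01-16, and observe 1985-01-16.
I use exchanger.translate with -9622, B, MiB, — result: -4811/524288.
I invoke datewheel.pin with 2057-12-18, and observe 2057-12-18.
Using boxtree.dig with /smacraru: ok.
Using datewheel.lunge with -17, and get 2056-07-18.
Next I call datewheel.lunge with 2, yielding 2056-09-18.
I call boxtree.relocate with /smacraru, /smacraru: ToolError: exists.
I run datewheel.weekday, — result: Monday.


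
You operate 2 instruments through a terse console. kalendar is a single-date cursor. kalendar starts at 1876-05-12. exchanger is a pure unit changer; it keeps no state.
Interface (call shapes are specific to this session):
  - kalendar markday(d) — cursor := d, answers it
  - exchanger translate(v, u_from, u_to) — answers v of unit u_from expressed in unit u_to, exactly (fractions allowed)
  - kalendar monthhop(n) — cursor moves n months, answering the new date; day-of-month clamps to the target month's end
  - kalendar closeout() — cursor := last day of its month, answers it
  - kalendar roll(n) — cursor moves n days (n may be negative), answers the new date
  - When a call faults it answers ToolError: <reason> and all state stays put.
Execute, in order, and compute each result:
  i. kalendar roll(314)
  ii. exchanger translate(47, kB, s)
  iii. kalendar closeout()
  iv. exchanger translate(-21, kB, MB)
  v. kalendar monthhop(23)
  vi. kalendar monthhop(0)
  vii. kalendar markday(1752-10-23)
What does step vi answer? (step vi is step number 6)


>> kalendar roll(n: 314)
<< 1877-03-22
>> exchanger translate(v: 47, u_from: kB, u_to: s)
<< ToolError: incompatible units
>> kalendar closeout()
<< 1877-03-31
>> exchanger translate(v: -21, u_from: kB, u_to: MB)
<< -21/1000
>> kalendar monthhop(n: 23)
<< 1879-02-28
>> kalendar monthhop(n: 0)
<< 1879-02-28
>> kalendar markday(d: 1752-10-23)
<< 1752-10-23

Answer: 1879-02-28


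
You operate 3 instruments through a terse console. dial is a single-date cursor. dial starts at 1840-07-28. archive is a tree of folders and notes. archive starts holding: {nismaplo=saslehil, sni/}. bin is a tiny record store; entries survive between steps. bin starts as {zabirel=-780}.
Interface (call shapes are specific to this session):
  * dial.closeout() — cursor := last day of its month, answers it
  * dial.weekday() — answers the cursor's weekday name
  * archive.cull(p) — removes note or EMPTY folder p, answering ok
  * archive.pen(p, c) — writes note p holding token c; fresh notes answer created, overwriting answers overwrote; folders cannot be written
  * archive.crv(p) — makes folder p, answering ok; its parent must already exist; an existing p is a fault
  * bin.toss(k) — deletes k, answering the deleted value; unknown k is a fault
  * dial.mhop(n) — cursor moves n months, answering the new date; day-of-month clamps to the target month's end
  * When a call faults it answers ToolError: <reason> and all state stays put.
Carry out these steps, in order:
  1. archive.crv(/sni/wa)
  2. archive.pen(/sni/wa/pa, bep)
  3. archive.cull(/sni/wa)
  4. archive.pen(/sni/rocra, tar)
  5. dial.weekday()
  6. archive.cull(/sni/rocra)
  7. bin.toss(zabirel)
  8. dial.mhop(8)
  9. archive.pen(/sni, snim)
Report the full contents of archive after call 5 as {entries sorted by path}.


Using archive.crv passing p='/sni/wa', and see ok.
I try archive.pen passing p='/sni/wa/pa', c='bep', and see created.
I call archive.cull passing p='/sni/wa', giving ToolError: not empty.
Using archive.pen passing p='/sni/rocra', c='tar', and observe created.
I try dial.weekday(), → Tuesday.
Using archive.cull passing p='/sni/rocra', giving ok.
I use bin.toss passing k='zabirel', yielding -780.
Now I run dial.mhop passing n='8', and observe 1841-03-28.
I run archive.pen passing p='/sni', c='snim', which returns ToolError: is a directory.

Answer: {nismaplo=saslehil, sni/, sni/rocra=tar, sni/wa/, sni/wa/pa=bep}


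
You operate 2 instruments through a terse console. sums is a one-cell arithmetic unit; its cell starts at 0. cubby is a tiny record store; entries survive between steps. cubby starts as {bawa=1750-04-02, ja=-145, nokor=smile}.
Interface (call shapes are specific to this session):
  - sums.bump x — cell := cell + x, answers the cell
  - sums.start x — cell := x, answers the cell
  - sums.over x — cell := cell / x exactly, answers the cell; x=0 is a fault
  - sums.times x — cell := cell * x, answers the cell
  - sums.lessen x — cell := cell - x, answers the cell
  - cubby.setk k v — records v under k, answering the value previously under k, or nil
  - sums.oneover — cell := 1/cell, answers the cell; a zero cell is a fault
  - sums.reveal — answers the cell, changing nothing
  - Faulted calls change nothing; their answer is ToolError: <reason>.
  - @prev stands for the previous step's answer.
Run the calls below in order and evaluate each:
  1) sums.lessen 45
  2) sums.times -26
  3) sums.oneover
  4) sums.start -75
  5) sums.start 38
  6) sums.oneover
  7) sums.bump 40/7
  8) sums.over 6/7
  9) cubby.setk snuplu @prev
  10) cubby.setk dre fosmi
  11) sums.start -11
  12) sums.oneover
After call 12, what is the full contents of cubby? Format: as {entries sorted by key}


Answer: {bawa=1750-04-02, dre=fosmi, ja=-145, nokor=smile, snuplu=509/76}

Derivation:
[in] lessen x='45'
[out] -45
[in] times x='-26'
[out] 1170
[in] oneover
[out] 1/1170
[in] start x='-75'
[out] -75
[in] start x='38'
[out] 38
[in] oneover
[out] 1/38
[in] bump x='40/7'
[out] 1527/266
[in] over x='6/7'
[out] 509/76
[in] setk k='snuplu' v='@prev'
[out] nil
[in] setk k='dre' v='fosmi'
[out] nil
[in] start x='-11'
[out] -11
[in] oneover
[out] -1/11


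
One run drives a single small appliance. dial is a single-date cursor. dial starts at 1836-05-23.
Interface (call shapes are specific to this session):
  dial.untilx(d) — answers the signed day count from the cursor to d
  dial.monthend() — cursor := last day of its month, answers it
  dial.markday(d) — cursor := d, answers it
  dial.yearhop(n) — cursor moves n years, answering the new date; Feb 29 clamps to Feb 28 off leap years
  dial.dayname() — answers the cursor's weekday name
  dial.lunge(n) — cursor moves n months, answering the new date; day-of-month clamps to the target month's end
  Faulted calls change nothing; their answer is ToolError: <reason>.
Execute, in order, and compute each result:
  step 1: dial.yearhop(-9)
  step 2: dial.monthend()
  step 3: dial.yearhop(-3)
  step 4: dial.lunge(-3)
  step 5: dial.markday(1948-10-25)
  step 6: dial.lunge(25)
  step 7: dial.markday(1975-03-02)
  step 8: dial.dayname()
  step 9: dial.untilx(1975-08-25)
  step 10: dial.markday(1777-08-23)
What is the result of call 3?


Answer: 1824-05-31

Derivation:
Step: yearhop[n→-9]
Result: 1827-05-23
Step: monthend[]
Result: 1827-05-31
Step: yearhop[n→-3]
Result: 1824-05-31
Step: lunge[n→-3]
Result: 1824-02-29
Step: markday[d→1948-10-25]
Result: 1948-10-25
Step: lunge[n→25]
Result: 1950-11-25
Step: markday[d→1975-03-02]
Result: 1975-03-02
Step: dayname[]
Result: Sunday
Step: untilx[d→1975-08-25]
Result: 176
Step: markday[d→1777-08-23]
Result: 1777-08-23


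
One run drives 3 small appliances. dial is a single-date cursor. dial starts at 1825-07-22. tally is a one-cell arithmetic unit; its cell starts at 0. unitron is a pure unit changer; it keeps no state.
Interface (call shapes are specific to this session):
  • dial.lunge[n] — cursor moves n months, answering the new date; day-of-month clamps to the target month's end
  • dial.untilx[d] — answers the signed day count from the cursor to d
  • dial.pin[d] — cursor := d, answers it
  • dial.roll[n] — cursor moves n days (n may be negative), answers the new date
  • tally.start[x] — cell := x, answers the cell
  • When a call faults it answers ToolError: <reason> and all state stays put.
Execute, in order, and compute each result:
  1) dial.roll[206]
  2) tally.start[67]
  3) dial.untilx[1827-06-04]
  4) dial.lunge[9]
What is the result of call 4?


Do: dial.roll[n=206]
See: 1826-02-13
Do: tally.start[x=67]
See: 67
Do: dial.untilx[d=1827-06-04]
See: 476
Do: dial.lunge[n=9]
See: 1826-11-13

Answer: 1826-11-13


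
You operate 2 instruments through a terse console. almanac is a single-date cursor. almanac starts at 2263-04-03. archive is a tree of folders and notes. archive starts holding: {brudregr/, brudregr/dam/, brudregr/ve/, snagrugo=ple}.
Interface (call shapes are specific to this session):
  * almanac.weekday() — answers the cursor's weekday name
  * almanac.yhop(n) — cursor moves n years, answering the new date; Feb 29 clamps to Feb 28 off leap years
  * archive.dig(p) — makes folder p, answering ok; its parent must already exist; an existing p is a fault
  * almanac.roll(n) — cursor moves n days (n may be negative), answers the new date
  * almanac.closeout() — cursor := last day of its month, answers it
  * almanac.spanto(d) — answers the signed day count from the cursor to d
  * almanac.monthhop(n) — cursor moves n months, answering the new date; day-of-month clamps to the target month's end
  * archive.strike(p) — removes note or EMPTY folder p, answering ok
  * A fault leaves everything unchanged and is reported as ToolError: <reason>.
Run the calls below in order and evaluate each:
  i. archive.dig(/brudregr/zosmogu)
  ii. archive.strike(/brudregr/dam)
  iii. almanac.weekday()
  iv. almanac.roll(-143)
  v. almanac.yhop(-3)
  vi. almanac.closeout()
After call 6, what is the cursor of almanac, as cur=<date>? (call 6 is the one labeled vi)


~$ archive.dig p: /brudregr/zosmogu
[out] ok
~$ archive.strike p: /brudregr/dam
[out] ok
~$ almanac.weekday
[out] Friday
~$ almanac.roll n: -143
[out] 2262-11-11
~$ almanac.yhop n: -3
[out] 2259-11-11
~$ almanac.closeout
[out] 2259-11-30

Answer: cur=2259-11-30


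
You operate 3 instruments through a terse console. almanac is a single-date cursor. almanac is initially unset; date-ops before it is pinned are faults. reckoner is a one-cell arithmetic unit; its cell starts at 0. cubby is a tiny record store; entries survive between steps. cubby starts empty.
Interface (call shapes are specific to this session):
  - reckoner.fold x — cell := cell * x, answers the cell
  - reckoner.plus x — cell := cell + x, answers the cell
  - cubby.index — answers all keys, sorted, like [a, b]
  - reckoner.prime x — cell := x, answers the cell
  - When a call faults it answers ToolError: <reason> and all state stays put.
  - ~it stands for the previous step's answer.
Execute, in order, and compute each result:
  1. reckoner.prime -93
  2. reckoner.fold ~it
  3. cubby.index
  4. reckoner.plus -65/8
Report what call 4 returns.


Answer: 69127/8

Derivation:
I try reckoner.prime on x='-93', yielding -93.
I invoke reckoner.fold on x='~it', which returns 8649.
Next I call cubby.index(), giving [].
Then reckoner.plus on x='-65/8': 69127/8.


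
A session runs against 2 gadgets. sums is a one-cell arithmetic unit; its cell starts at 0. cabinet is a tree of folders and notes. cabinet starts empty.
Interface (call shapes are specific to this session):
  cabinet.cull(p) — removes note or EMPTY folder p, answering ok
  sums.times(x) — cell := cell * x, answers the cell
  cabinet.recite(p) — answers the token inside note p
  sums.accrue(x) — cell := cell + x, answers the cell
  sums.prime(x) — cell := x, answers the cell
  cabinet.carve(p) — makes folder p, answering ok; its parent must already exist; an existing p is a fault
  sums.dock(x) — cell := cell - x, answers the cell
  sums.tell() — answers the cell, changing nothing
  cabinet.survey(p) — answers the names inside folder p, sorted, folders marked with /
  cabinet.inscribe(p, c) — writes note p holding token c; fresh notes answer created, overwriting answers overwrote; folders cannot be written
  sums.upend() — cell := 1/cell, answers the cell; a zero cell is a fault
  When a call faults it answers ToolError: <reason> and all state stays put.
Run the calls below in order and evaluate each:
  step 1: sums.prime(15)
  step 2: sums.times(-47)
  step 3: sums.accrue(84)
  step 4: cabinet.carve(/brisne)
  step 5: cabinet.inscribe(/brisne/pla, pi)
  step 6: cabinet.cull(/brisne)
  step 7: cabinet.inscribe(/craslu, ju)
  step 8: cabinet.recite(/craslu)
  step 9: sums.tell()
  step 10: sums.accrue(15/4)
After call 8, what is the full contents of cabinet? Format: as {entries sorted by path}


==> sums.prime(x: 15)
<== 15
==> sums.times(x: -47)
<== -705
==> sums.accrue(x: 84)
<== -621
==> cabinet.carve(p: /brisne)
<== ok
==> cabinet.inscribe(p: /brisne/pla, c: pi)
<== created
==> cabinet.cull(p: /brisne)
<== ToolError: not empty
==> cabinet.inscribe(p: /craslu, c: ju)
<== created
==> cabinet.recite(p: /craslu)
<== ju
==> sums.tell()
<== -621
==> sums.accrue(x: 15/4)
<== -2469/4

Answer: {brisne/, brisne/pla=pi, craslu=ju}


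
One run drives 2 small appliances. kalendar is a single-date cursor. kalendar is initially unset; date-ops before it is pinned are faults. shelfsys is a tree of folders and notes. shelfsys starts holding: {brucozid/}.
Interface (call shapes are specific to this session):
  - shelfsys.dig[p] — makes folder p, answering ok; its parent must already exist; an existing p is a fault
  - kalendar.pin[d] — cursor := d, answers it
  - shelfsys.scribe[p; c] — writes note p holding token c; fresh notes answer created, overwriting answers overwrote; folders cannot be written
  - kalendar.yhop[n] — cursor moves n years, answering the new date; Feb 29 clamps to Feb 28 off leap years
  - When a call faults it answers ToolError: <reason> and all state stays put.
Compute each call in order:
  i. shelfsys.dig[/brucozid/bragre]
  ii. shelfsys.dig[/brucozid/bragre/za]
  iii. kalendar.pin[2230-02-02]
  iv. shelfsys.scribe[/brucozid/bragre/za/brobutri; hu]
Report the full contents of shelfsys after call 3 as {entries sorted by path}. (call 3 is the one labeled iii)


Answer: {brucozid/, brucozid/bragre/, brucozid/bragre/za/}

Derivation:
% shelfsys.dig /brucozid/bragre
  ok
% shelfsys.dig /brucozid/bragre/za
  ok
% kalendar.pin 2230-02-02
  2230-02-02
% shelfsys.scribe /brucozid/bragre/za/brobutri hu
  created


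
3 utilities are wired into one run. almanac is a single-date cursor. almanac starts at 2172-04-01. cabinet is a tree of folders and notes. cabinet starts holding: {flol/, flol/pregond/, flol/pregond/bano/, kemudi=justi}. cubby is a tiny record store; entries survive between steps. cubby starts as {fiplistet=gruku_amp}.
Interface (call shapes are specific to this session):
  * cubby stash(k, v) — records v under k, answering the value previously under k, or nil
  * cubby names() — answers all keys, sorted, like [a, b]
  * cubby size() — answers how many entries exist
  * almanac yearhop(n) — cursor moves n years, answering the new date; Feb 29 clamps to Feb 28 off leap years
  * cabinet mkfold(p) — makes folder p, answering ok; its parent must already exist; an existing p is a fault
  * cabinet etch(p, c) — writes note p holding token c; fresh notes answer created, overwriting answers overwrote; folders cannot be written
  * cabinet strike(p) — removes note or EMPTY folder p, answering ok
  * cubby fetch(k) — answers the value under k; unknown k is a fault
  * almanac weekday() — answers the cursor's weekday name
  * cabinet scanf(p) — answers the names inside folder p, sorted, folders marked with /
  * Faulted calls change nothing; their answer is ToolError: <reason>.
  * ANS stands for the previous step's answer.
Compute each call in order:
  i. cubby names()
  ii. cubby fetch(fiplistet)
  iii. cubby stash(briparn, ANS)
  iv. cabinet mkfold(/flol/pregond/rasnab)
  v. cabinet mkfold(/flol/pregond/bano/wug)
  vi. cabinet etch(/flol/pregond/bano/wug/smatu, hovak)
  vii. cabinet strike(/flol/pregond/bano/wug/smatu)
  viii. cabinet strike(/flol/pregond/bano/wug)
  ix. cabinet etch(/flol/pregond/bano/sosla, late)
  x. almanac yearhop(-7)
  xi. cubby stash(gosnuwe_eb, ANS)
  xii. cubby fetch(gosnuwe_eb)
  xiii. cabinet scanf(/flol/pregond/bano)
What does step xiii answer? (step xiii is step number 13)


I call cubby names, and get [fiplistet].
Invoking cubby fetch(fiplistet), giving gruku_amp.
I invoke cubby stash(briparn, ANS), and observe nil.
Then cabinet mkfold(/flol/pregond/rasnab), and observe ok.
Next I call cabinet mkfold(/flol/pregond/bano/wug), — result: ok.
I use cabinet etch(/flol/pregond/bano/wug/smatu, hovak), and get created.
I call cabinet strike(/flol/pregond/bano/wug/smatu): ok.
Now I run cabinet strike(/flol/pregond/bano/wug), which returns ok.
Calling cabinet etch(/flol/pregond/bano/sosla, late), and see created.
I invoke almanac yearhop(-7), and get 2165-04-01.
Now I run cubby stash(gosnuwe_eb, ANS), yielding nil.
Using cubby fetch(gosnuwe_eb), yielding 2165-04-01.
I use cabinet scanf(/flol/pregond/bano), — result: [sosla].

Answer: [sosla]


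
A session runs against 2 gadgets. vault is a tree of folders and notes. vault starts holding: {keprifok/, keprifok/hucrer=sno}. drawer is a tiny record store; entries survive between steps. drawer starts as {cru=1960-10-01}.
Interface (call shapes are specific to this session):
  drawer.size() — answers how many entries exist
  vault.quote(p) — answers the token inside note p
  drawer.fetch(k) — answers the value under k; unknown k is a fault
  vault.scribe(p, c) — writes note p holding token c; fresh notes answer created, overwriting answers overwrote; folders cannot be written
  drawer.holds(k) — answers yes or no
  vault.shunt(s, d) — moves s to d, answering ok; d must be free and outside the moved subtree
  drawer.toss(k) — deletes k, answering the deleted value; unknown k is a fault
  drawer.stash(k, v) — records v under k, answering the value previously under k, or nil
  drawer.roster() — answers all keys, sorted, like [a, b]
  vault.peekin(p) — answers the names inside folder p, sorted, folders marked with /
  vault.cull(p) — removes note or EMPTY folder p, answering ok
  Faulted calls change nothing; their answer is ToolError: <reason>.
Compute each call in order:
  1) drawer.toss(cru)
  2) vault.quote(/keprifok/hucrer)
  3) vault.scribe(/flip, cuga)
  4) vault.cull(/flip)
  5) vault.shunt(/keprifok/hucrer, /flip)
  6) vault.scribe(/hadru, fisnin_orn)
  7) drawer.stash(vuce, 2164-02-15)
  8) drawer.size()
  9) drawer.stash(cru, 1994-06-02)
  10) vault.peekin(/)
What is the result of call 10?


Answer: [flip, hadru, keprifok/]

Derivation:
> drawer.toss k='cru'
= 1960-10-01
> vault.quote p='/keprifok/hucrer'
= sno
> vault.scribe p='/flip' c='cuga'
= created
> vault.cull p='/flip'
= ok
> vault.shunt s='/keprifok/hucrer' d='/flip'
= ok
> vault.scribe p='/hadru' c='fisnin_orn'
= created
> drawer.stash k='vuce' v='2164-02-15'
= nil
> drawer.size
= 1
> drawer.stash k='cru' v='1994-06-02'
= nil
> vault.peekin p='/'
= [flip, hadru, keprifok/]


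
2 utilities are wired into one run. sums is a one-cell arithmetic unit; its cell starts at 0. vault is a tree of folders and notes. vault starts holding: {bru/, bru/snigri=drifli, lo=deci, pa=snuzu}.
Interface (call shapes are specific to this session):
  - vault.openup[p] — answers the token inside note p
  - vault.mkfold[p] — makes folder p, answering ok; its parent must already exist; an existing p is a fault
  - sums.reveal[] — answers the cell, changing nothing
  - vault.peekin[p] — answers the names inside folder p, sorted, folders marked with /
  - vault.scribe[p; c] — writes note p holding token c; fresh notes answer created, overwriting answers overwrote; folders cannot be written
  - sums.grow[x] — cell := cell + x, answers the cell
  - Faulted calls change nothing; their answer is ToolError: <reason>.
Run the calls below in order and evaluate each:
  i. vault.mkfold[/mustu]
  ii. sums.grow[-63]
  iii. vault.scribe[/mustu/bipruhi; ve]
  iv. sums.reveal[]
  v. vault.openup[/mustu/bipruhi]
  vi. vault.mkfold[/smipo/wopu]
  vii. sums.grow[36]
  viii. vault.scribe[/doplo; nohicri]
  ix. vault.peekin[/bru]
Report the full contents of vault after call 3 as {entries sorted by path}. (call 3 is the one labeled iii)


CALL vault.mkfold[p→/mustu]
RET  ok
CALL sums.grow[x→-63]
RET  -63
CALL vault.scribe[p→/mustu/bipruhi; c→ve]
RET  created
CALL sums.reveal[]
RET  -63
CALL vault.openup[p→/mustu/bipruhi]
RET  ve
CALL vault.mkfold[p→/smipo/wopu]
RET  ToolError: no parent
CALL sums.grow[x→36]
RET  -27
CALL vault.scribe[p→/doplo; c→nohicri]
RET  created
CALL vault.peekin[p→/bru]
RET  [snigri]

Answer: {bru/, bru/snigri=drifli, lo=deci, mustu/, mustu/bipruhi=ve, pa=snuzu}


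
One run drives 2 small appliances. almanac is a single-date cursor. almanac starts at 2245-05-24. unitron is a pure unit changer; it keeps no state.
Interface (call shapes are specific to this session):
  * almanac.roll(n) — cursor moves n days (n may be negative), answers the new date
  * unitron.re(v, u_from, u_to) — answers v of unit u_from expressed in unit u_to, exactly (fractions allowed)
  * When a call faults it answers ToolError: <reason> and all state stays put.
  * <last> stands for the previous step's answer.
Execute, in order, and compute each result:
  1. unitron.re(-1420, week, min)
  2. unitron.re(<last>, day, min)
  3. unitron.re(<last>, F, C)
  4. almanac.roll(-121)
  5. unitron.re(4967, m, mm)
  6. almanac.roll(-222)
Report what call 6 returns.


Answer: 2244-06-15

Derivation:
[in] unitron.re v='-1420' u_from='week' u_to='min'
[out] -14313600
[in] unitron.re v='<last>' u_from='day' u_to='min'
[out] -20611584000
[in] unitron.re v='<last>' u_from='F' u_to='C'
[out] -103057920160/9
[in] almanac.roll n='-121'
[out] 2245-01-23
[in] unitron.re v='4967' u_from='m' u_to='mm'
[out] 4967000
[in] almanac.roll n='-222'
[out] 2244-06-15


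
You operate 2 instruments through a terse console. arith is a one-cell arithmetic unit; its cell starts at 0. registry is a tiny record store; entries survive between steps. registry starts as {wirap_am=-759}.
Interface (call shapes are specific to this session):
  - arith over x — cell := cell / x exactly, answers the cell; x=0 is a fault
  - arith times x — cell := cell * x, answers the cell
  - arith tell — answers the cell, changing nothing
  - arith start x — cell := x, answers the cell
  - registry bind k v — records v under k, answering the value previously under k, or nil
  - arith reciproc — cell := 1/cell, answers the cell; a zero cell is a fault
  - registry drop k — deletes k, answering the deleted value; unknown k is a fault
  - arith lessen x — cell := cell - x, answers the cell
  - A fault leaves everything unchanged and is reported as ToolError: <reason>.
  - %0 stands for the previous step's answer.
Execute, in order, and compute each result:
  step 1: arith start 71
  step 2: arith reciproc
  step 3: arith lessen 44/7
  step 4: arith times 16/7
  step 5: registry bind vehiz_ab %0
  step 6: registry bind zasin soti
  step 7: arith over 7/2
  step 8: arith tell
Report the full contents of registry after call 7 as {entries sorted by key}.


>> arith start(x=71)
<< 71
>> arith reciproc()
<< 1/71
>> arith lessen(x=44/7)
<< -3117/497
>> arith times(x=16/7)
<< -49872/3479
>> registry bind(k=vehiz_ab, v=%0)
<< nil
>> registry bind(k=zasin, v=soti)
<< nil
>> arith over(x=7/2)
<< -99744/24353
>> arith tell()
<< -99744/24353

Answer: {vehiz_ab=-49872/3479, wirap_am=-759, zasin=soti}


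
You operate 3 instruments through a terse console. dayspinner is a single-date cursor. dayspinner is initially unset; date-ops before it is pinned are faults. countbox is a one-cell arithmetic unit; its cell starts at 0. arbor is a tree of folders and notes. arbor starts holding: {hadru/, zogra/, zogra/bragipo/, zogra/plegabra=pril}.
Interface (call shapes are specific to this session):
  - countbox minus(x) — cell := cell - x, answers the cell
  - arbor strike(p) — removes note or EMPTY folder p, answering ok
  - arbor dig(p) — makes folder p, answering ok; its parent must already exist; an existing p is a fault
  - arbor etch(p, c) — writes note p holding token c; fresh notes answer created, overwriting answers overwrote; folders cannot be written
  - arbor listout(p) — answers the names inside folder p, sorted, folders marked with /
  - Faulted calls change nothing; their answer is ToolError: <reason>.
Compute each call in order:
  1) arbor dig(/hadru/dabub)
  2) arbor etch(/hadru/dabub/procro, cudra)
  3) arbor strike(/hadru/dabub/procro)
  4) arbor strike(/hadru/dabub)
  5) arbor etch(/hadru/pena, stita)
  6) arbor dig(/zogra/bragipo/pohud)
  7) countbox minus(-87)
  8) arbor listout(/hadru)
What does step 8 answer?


CALL arbor dig[p: /hadru/dabub]
RET  ok
CALL arbor etch[p: /hadru/dabub/procro; c: cudra]
RET  created
CALL arbor strike[p: /hadru/dabub/procro]
RET  ok
CALL arbor strike[p: /hadru/dabub]
RET  ok
CALL arbor etch[p: /hadru/pena; c: stita]
RET  created
CALL arbor dig[p: /zogra/bragipo/pohud]
RET  ok
CALL countbox minus[x: -87]
RET  87
CALL arbor listout[p: /hadru]
RET  [pena]

Answer: [pena]


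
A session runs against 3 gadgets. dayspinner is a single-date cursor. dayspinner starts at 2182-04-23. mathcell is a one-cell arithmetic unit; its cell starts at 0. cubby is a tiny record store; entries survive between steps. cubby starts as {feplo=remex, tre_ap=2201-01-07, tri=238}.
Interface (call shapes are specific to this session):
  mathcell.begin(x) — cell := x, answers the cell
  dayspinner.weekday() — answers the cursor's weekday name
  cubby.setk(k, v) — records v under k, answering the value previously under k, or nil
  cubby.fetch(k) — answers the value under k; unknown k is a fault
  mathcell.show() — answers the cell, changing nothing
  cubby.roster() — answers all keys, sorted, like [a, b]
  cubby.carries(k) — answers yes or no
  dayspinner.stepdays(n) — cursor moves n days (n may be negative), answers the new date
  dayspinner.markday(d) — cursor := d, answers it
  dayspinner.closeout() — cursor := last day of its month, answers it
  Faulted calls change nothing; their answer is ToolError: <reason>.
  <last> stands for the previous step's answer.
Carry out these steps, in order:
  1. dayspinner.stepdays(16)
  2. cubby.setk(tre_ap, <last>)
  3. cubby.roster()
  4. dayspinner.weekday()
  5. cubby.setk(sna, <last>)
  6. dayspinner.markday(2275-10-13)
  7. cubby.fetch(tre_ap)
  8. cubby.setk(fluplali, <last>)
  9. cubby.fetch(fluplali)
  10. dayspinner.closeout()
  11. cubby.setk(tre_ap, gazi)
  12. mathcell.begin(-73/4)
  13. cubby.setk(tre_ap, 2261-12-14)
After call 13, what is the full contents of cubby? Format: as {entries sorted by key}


>> dayspinner.stepdays(16)
<< 2182-05-09
>> cubby.setk(tre_ap, <last>)
<< 2201-01-07
>> cubby.roster()
<< [feplo, tre_ap, tri]
>> dayspinner.weekday()
<< Thursday
>> cubby.setk(sna, <last>)
<< nil
>> dayspinner.markday(2275-10-13)
<< 2275-10-13
>> cubby.fetch(tre_ap)
<< 2182-05-09
>> cubby.setk(fluplali, <last>)
<< nil
>> cubby.fetch(fluplali)
<< 2182-05-09
>> dayspinner.closeout()
<< 2275-10-31
>> cubby.setk(tre_ap, gazi)
<< 2182-05-09
>> mathcell.begin(-73/4)
<< -73/4
>> cubby.setk(tre_ap, 2261-12-14)
<< gazi

Answer: {feplo=remex, fluplali=2182-05-09, sna=Thursday, tre_ap=2261-12-14, tri=238}


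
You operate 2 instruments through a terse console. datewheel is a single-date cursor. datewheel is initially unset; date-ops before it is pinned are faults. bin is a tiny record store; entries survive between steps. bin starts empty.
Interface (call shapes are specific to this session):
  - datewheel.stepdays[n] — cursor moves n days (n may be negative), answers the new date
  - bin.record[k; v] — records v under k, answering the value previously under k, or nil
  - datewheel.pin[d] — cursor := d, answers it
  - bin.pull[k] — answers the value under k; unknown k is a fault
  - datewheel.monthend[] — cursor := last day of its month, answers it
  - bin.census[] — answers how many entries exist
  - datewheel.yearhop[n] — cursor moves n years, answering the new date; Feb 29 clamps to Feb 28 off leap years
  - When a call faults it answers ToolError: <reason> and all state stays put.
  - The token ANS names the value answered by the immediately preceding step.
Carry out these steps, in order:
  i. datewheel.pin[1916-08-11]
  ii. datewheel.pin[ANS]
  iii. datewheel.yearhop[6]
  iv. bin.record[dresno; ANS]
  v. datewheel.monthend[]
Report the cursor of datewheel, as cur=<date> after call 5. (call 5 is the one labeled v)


Answer: cur=1922-08-31

Derivation:
Do: datewheel.pin[d=1916-08-11]
See: 1916-08-11
Do: datewheel.pin[d=ANS]
See: 1916-08-11
Do: datewheel.yearhop[n=6]
See: 1922-08-11
Do: bin.record[k=dresno; v=ANS]
See: nil
Do: datewheel.monthend[]
See: 1922-08-31


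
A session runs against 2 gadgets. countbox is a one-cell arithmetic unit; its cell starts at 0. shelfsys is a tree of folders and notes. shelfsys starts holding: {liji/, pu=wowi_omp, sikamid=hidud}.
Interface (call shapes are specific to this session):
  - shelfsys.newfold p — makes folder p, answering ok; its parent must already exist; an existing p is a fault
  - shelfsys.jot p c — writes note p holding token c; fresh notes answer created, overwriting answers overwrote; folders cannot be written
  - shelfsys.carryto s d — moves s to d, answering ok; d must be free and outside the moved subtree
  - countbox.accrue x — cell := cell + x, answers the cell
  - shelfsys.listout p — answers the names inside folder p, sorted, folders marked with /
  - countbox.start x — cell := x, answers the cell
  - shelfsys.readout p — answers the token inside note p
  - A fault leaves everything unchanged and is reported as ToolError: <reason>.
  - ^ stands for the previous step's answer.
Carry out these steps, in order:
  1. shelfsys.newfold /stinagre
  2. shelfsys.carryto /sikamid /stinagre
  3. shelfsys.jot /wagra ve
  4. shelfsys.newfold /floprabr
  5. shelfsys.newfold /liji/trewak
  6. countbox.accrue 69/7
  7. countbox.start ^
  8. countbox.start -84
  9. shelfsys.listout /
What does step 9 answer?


·→ shelfsys.newfold(p: /stinagre)
·← ok
·→ shelfsys.carryto(s: /sikamid, d: /stinagre)
·← ToolError: exists
·→ shelfsys.jot(p: /wagra, c: ve)
·← created
·→ shelfsys.newfold(p: /floprabr)
·← ok
·→ shelfsys.newfold(p: /liji/trewak)
·← ok
·→ countbox.accrue(x: 69/7)
·← 69/7
·→ countbox.start(x: ^)
·← 69/7
·→ countbox.start(x: -84)
·← -84
·→ shelfsys.listout(p: /)
·← [floprabr/, liji/, pu, sikamid, stinagre/, wagra]

Answer: [floprabr/, liji/, pu, sikamid, stinagre/, wagra]


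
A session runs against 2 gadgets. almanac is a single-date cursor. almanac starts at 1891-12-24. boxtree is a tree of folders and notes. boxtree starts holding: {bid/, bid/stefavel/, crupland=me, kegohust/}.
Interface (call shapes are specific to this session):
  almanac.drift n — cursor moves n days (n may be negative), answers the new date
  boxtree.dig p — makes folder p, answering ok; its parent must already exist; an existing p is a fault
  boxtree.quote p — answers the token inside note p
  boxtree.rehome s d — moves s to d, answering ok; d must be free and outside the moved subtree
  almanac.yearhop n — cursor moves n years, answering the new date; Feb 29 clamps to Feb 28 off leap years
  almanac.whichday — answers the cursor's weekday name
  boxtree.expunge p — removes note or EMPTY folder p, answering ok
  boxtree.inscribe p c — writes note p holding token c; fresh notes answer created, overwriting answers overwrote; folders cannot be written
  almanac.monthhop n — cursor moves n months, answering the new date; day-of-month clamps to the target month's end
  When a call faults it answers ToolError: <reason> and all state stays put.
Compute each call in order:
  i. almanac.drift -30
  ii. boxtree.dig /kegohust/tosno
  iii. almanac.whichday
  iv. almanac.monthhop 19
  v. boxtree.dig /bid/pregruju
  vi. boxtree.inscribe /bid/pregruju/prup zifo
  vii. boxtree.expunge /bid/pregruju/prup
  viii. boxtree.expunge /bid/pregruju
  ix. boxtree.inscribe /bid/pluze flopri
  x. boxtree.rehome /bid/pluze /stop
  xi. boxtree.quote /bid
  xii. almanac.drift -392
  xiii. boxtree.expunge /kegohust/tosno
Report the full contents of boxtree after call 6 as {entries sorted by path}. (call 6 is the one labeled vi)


Answer: {bid/, bid/pregruju/, bid/pregruju/prup=zifo, bid/stefavel/, crupland=me, kegohust/, kegohust/tosno/}

Derivation:
# drift(n=-30) -> 1891-11-24
# dig(p=/kegohust/tosno) -> ok
# whichday() -> Tuesday
# monthhop(n=19) -> 1893-06-24
# dig(p=/bid/pregruju) -> ok
# inscribe(p=/bid/pregruju/prup, c=zifo) -> created
# expunge(p=/bid/pregruju/prup) -> ok
# expunge(p=/bid/pregruju) -> ok
# inscribe(p=/bid/pluze, c=flopri) -> created
# rehome(s=/bid/pluze, d=/stop) -> ok
# quote(p=/bid) -> ToolError: is a directory
# drift(n=-392) -> 1892-05-28
# expunge(p=/kegohust/tosno) -> ok


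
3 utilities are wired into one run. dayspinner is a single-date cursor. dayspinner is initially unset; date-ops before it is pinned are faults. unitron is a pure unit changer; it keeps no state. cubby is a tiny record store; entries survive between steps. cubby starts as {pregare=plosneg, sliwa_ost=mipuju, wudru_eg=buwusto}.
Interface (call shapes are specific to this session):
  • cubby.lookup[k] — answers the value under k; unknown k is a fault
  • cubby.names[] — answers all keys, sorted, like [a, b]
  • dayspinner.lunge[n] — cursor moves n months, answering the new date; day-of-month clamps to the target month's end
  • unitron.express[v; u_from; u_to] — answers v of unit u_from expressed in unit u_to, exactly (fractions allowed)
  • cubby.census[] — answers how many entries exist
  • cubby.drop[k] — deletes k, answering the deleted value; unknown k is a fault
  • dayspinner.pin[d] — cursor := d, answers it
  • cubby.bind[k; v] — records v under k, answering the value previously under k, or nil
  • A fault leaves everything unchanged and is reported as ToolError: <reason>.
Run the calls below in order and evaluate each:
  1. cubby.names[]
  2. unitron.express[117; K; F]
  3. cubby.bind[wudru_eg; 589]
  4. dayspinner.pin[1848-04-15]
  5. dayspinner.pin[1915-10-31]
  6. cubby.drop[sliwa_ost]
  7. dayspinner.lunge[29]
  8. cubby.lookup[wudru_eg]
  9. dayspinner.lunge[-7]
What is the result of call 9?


Answer: 1917-08-31

Derivation:
! 1. cubby.names() -> [pregare, sliwa_ost, wudru_eg]
! 2. unitron.express(v→117, u_from→K, u_to→F) -> -24907/100
! 3. cubby.bind(k→wudru_eg, v→589) -> buwusto
! 4. dayspinner.pin(d→1848-04-15) -> 1848-04-15
! 5. dayspinner.pin(d→1915-10-31) -> 1915-10-31
! 6. cubby.drop(k→sliwa_ost) -> mipuju
! 7. dayspinner.lunge(n→29) -> 1918-03-31
! 8. cubby.lookup(k→wudru_eg) -> 589
! 9. dayspinner.lunge(n→-7) -> 1917-08-31


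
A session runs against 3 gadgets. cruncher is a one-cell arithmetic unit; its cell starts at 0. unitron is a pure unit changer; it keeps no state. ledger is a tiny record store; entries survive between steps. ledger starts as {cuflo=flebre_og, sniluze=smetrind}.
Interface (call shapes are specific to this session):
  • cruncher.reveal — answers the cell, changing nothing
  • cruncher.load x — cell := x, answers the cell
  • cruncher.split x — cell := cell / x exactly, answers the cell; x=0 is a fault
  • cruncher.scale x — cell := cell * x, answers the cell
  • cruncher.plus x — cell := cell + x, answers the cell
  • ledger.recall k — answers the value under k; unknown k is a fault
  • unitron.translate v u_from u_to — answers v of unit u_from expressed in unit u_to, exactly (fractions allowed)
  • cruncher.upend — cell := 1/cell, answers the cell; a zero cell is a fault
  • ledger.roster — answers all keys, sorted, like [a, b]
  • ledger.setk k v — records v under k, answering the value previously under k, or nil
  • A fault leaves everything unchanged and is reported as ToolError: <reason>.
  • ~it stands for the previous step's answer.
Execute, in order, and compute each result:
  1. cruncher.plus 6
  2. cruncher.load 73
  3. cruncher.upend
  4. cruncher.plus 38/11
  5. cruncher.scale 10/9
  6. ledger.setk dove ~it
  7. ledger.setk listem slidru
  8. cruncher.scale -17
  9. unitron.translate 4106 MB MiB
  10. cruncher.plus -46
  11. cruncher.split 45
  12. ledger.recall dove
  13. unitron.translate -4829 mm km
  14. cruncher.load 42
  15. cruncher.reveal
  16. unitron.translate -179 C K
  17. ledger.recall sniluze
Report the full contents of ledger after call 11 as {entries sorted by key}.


Answer: {cuflo=flebre_og, dove=27850/7227, listem=slidru, sniluze=smetrind}

Derivation:
Then plus passing x='6', which returns 6.
I run load passing x='73', and observe 73.
Next I call upend(), and observe 1/73.
Now I run plus passing x='38/11', → 2785/803.
Calling scale passing x='10/9', giving 27850/7227.
Now I run setk passing k='dove', v='~it', giving nil.
I call setk passing k='listem', v='slidru': nil.
Invoking scale passing x='-17', giving -473450/7227.
I try translate passing v='4106', u_from='MB', u_to='MiB', → 32078125/8192.
Now I run plus passing x='-46', → -805892/7227.
I use split passing x='45', and observe -805892/325215.
Now I run recall passing k='dove', giving 27850/7227.
I use translate passing v='-4829', u_from='mm', u_to='km', and see -4829/1000000.
Then load passing x='42', yielding 42.
Now I run reveal(), giving 42.
I call translate passing v='-179', u_from='C', u_to='K', and observe 1883/20.
Invoking recall passing k='sniluze', and see smetrind.


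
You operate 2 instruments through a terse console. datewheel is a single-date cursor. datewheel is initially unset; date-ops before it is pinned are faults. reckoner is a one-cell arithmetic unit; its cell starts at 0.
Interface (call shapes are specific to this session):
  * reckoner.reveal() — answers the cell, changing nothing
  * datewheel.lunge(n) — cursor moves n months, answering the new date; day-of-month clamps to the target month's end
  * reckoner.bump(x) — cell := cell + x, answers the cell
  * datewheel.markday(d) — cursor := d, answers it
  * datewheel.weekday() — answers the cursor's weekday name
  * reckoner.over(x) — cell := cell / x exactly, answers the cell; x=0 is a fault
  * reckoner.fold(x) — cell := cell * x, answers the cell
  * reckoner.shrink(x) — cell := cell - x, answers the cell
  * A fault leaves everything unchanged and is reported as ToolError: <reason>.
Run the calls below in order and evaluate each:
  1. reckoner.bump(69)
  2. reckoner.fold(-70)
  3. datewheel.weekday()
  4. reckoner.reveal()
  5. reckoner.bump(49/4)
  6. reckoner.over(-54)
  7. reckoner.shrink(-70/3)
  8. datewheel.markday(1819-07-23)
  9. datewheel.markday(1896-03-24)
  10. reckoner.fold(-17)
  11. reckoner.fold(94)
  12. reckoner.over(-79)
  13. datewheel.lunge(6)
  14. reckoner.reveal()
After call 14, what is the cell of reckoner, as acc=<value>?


Answer: acc=19424489/8532

Derivation:
~$ reckoner.bump 69
:: 69
~$ reckoner.fold -70
:: -4830
~$ datewheel.weekday
:: ToolError: no date set
~$ reckoner.reveal
:: -4830
~$ reckoner.bump 49/4
:: -19271/4
~$ reckoner.over -54
:: 19271/216
~$ reckoner.shrink -70/3
:: 24311/216
~$ datewheel.markday 1819-07-23
:: 1819-07-23
~$ datewheel.markday 1896-03-24
:: 1896-03-24
~$ reckoner.fold -17
:: -413287/216
~$ reckoner.fold 94
:: -19424489/108
~$ reckoner.over -79
:: 19424489/8532
~$ datewheel.lunge 6
:: 1896-09-24
~$ reckoner.reveal
:: 19424489/8532
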